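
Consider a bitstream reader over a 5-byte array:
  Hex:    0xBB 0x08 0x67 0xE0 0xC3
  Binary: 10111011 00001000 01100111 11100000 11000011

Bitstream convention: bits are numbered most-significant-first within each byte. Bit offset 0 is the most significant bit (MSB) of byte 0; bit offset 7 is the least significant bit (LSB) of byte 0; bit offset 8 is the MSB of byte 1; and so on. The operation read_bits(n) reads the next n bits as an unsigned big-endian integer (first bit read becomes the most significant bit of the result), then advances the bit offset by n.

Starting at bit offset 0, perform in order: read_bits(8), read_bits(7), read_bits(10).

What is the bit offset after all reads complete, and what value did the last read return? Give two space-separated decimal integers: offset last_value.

Answer: 25 207

Derivation:
Read 1: bits[0:8] width=8 -> value=187 (bin 10111011); offset now 8 = byte 1 bit 0; 32 bits remain
Read 2: bits[8:15] width=7 -> value=4 (bin 0000100); offset now 15 = byte 1 bit 7; 25 bits remain
Read 3: bits[15:25] width=10 -> value=207 (bin 0011001111); offset now 25 = byte 3 bit 1; 15 bits remain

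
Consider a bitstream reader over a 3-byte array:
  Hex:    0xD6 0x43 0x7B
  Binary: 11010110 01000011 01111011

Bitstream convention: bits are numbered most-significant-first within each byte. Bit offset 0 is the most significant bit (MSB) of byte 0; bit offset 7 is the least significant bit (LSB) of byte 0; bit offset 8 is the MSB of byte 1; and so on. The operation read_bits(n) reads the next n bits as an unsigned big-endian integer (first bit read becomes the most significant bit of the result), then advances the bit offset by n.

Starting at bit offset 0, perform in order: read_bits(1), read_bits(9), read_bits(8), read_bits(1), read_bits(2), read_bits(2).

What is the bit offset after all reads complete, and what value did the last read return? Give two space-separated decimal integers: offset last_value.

Answer: 23 1

Derivation:
Read 1: bits[0:1] width=1 -> value=1 (bin 1); offset now 1 = byte 0 bit 1; 23 bits remain
Read 2: bits[1:10] width=9 -> value=345 (bin 101011001); offset now 10 = byte 1 bit 2; 14 bits remain
Read 3: bits[10:18] width=8 -> value=13 (bin 00001101); offset now 18 = byte 2 bit 2; 6 bits remain
Read 4: bits[18:19] width=1 -> value=1 (bin 1); offset now 19 = byte 2 bit 3; 5 bits remain
Read 5: bits[19:21] width=2 -> value=3 (bin 11); offset now 21 = byte 2 bit 5; 3 bits remain
Read 6: bits[21:23] width=2 -> value=1 (bin 01); offset now 23 = byte 2 bit 7; 1 bits remain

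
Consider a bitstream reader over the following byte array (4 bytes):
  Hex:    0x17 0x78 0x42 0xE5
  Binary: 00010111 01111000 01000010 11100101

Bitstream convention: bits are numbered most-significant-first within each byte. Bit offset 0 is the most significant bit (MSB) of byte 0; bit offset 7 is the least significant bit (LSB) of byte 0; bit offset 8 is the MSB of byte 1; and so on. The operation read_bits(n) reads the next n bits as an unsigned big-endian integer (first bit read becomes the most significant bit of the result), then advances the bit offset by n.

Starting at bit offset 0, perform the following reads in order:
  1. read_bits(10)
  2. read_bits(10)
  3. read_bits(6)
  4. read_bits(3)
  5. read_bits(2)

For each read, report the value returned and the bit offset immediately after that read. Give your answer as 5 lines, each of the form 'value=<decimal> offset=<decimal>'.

Read 1: bits[0:10] width=10 -> value=93 (bin 0001011101); offset now 10 = byte 1 bit 2; 22 bits remain
Read 2: bits[10:20] width=10 -> value=900 (bin 1110000100); offset now 20 = byte 2 bit 4; 12 bits remain
Read 3: bits[20:26] width=6 -> value=11 (bin 001011); offset now 26 = byte 3 bit 2; 6 bits remain
Read 4: bits[26:29] width=3 -> value=4 (bin 100); offset now 29 = byte 3 bit 5; 3 bits remain
Read 5: bits[29:31] width=2 -> value=2 (bin 10); offset now 31 = byte 3 bit 7; 1 bits remain

Answer: value=93 offset=10
value=900 offset=20
value=11 offset=26
value=4 offset=29
value=2 offset=31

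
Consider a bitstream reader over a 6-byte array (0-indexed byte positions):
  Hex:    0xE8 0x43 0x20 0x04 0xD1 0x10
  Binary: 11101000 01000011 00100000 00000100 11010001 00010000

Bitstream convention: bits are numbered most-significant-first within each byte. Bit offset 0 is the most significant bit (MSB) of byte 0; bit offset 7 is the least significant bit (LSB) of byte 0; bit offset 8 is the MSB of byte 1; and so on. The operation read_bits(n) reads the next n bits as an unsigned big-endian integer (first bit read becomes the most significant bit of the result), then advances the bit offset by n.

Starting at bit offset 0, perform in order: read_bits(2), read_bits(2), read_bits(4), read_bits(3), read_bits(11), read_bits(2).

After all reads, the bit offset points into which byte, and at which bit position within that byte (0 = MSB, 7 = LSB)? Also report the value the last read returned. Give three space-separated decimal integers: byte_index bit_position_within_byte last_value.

Answer: 3 0 0

Derivation:
Read 1: bits[0:2] width=2 -> value=3 (bin 11); offset now 2 = byte 0 bit 2; 46 bits remain
Read 2: bits[2:4] width=2 -> value=2 (bin 10); offset now 4 = byte 0 bit 4; 44 bits remain
Read 3: bits[4:8] width=4 -> value=8 (bin 1000); offset now 8 = byte 1 bit 0; 40 bits remain
Read 4: bits[8:11] width=3 -> value=2 (bin 010); offset now 11 = byte 1 bit 3; 37 bits remain
Read 5: bits[11:22] width=11 -> value=200 (bin 00011001000); offset now 22 = byte 2 bit 6; 26 bits remain
Read 6: bits[22:24] width=2 -> value=0 (bin 00); offset now 24 = byte 3 bit 0; 24 bits remain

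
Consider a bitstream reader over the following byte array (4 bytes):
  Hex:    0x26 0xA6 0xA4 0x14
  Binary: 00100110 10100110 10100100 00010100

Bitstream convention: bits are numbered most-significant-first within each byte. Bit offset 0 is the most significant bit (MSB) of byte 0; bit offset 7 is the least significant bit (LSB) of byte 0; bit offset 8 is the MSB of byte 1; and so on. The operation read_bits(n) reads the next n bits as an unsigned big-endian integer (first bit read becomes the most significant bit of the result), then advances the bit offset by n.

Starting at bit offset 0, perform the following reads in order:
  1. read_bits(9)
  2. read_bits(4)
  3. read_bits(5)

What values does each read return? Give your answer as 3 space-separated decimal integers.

Read 1: bits[0:9] width=9 -> value=77 (bin 001001101); offset now 9 = byte 1 bit 1; 23 bits remain
Read 2: bits[9:13] width=4 -> value=4 (bin 0100); offset now 13 = byte 1 bit 5; 19 bits remain
Read 3: bits[13:18] width=5 -> value=26 (bin 11010); offset now 18 = byte 2 bit 2; 14 bits remain

Answer: 77 4 26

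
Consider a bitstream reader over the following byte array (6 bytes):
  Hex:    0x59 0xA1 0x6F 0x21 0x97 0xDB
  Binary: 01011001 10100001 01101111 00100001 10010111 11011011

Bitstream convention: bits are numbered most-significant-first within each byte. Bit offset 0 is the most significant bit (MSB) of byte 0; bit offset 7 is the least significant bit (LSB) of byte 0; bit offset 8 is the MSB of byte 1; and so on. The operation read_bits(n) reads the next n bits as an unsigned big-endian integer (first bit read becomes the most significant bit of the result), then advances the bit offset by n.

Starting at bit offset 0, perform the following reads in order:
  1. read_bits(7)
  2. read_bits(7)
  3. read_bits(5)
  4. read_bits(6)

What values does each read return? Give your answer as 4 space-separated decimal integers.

Answer: 44 104 11 30

Derivation:
Read 1: bits[0:7] width=7 -> value=44 (bin 0101100); offset now 7 = byte 0 bit 7; 41 bits remain
Read 2: bits[7:14] width=7 -> value=104 (bin 1101000); offset now 14 = byte 1 bit 6; 34 bits remain
Read 3: bits[14:19] width=5 -> value=11 (bin 01011); offset now 19 = byte 2 bit 3; 29 bits remain
Read 4: bits[19:25] width=6 -> value=30 (bin 011110); offset now 25 = byte 3 bit 1; 23 bits remain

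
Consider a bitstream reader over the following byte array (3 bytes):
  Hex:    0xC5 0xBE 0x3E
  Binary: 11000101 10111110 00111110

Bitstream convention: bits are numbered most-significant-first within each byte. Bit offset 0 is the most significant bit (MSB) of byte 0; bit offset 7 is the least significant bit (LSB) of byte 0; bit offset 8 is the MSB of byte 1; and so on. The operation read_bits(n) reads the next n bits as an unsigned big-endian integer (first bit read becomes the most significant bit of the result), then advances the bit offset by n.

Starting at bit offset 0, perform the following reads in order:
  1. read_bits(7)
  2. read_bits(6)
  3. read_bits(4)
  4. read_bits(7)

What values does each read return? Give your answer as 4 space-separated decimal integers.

Answer: 98 55 12 62

Derivation:
Read 1: bits[0:7] width=7 -> value=98 (bin 1100010); offset now 7 = byte 0 bit 7; 17 bits remain
Read 2: bits[7:13] width=6 -> value=55 (bin 110111); offset now 13 = byte 1 bit 5; 11 bits remain
Read 3: bits[13:17] width=4 -> value=12 (bin 1100); offset now 17 = byte 2 bit 1; 7 bits remain
Read 4: bits[17:24] width=7 -> value=62 (bin 0111110); offset now 24 = byte 3 bit 0; 0 bits remain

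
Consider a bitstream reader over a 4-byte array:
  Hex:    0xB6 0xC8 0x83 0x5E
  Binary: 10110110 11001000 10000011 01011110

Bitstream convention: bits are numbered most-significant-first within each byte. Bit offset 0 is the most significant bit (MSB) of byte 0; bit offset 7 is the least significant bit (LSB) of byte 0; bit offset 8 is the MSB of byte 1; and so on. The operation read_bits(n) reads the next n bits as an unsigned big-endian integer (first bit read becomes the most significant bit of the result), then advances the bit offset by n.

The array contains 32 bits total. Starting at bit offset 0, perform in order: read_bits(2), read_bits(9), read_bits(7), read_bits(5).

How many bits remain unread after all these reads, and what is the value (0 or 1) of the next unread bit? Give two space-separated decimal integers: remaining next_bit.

Answer: 9 1

Derivation:
Read 1: bits[0:2] width=2 -> value=2 (bin 10); offset now 2 = byte 0 bit 2; 30 bits remain
Read 2: bits[2:11] width=9 -> value=438 (bin 110110110); offset now 11 = byte 1 bit 3; 21 bits remain
Read 3: bits[11:18] width=7 -> value=34 (bin 0100010); offset now 18 = byte 2 bit 2; 14 bits remain
Read 4: bits[18:23] width=5 -> value=1 (bin 00001); offset now 23 = byte 2 bit 7; 9 bits remain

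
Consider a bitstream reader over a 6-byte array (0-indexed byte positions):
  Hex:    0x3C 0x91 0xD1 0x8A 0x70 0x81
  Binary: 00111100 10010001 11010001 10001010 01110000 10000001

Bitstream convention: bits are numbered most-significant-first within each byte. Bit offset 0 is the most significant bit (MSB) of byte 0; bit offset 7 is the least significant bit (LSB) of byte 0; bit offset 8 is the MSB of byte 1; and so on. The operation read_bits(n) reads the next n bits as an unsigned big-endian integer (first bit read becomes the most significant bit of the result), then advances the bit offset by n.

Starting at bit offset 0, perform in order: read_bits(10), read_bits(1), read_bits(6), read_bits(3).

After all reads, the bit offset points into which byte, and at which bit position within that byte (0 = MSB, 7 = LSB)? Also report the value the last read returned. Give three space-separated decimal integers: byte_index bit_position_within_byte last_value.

Answer: 2 4 5

Derivation:
Read 1: bits[0:10] width=10 -> value=242 (bin 0011110010); offset now 10 = byte 1 bit 2; 38 bits remain
Read 2: bits[10:11] width=1 -> value=0 (bin 0); offset now 11 = byte 1 bit 3; 37 bits remain
Read 3: bits[11:17] width=6 -> value=35 (bin 100011); offset now 17 = byte 2 bit 1; 31 bits remain
Read 4: bits[17:20] width=3 -> value=5 (bin 101); offset now 20 = byte 2 bit 4; 28 bits remain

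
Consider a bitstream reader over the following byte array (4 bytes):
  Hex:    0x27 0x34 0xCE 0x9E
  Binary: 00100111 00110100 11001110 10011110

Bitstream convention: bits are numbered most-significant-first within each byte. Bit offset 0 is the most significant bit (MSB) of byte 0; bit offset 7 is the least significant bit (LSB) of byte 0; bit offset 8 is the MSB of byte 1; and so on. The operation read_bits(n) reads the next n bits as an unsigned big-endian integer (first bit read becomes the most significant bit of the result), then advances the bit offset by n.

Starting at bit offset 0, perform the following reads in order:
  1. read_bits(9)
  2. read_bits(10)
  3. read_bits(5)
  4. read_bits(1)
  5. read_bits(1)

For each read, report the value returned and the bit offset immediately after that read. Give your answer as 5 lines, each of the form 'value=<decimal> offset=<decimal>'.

Read 1: bits[0:9] width=9 -> value=78 (bin 001001110); offset now 9 = byte 1 bit 1; 23 bits remain
Read 2: bits[9:19] width=10 -> value=422 (bin 0110100110); offset now 19 = byte 2 bit 3; 13 bits remain
Read 3: bits[19:24] width=5 -> value=14 (bin 01110); offset now 24 = byte 3 bit 0; 8 bits remain
Read 4: bits[24:25] width=1 -> value=1 (bin 1); offset now 25 = byte 3 bit 1; 7 bits remain
Read 5: bits[25:26] width=1 -> value=0 (bin 0); offset now 26 = byte 3 bit 2; 6 bits remain

Answer: value=78 offset=9
value=422 offset=19
value=14 offset=24
value=1 offset=25
value=0 offset=26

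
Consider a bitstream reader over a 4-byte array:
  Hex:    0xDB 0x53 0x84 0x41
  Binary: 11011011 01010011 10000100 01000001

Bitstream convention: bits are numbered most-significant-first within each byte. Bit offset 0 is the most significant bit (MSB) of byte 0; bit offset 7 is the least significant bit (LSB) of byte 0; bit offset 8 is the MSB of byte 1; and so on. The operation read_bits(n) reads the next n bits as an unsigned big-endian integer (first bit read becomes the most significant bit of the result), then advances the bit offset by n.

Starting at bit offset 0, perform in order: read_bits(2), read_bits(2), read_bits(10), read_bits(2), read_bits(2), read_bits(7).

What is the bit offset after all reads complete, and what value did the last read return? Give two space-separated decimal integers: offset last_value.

Answer: 25 8

Derivation:
Read 1: bits[0:2] width=2 -> value=3 (bin 11); offset now 2 = byte 0 bit 2; 30 bits remain
Read 2: bits[2:4] width=2 -> value=1 (bin 01); offset now 4 = byte 0 bit 4; 28 bits remain
Read 3: bits[4:14] width=10 -> value=724 (bin 1011010100); offset now 14 = byte 1 bit 6; 18 bits remain
Read 4: bits[14:16] width=2 -> value=3 (bin 11); offset now 16 = byte 2 bit 0; 16 bits remain
Read 5: bits[16:18] width=2 -> value=2 (bin 10); offset now 18 = byte 2 bit 2; 14 bits remain
Read 6: bits[18:25] width=7 -> value=8 (bin 0001000); offset now 25 = byte 3 bit 1; 7 bits remain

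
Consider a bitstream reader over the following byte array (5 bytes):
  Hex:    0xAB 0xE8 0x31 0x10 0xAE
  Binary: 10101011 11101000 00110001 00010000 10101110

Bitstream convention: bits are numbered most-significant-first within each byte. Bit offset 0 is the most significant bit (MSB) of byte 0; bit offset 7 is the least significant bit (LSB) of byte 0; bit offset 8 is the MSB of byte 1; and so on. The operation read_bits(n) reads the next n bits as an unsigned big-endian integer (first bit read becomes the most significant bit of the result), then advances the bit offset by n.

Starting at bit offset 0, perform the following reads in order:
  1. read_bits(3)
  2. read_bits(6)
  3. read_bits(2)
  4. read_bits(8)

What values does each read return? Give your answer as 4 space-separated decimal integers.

Answer: 5 23 3 65

Derivation:
Read 1: bits[0:3] width=3 -> value=5 (bin 101); offset now 3 = byte 0 bit 3; 37 bits remain
Read 2: bits[3:9] width=6 -> value=23 (bin 010111); offset now 9 = byte 1 bit 1; 31 bits remain
Read 3: bits[9:11] width=2 -> value=3 (bin 11); offset now 11 = byte 1 bit 3; 29 bits remain
Read 4: bits[11:19] width=8 -> value=65 (bin 01000001); offset now 19 = byte 2 bit 3; 21 bits remain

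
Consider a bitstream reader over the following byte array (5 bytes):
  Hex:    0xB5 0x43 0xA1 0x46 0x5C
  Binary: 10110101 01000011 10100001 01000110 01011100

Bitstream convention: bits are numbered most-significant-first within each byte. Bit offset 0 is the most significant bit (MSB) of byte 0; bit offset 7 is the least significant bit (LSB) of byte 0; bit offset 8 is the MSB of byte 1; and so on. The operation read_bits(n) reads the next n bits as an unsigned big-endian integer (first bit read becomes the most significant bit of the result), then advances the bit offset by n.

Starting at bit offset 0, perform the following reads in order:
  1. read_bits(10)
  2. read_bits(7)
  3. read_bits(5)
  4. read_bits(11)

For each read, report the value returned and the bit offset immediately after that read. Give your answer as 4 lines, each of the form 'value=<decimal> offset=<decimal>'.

Read 1: bits[0:10] width=10 -> value=725 (bin 1011010101); offset now 10 = byte 1 bit 2; 30 bits remain
Read 2: bits[10:17] width=7 -> value=7 (bin 0000111); offset now 17 = byte 2 bit 1; 23 bits remain
Read 3: bits[17:22] width=5 -> value=8 (bin 01000); offset now 22 = byte 2 bit 6; 18 bits remain
Read 4: bits[22:33] width=11 -> value=652 (bin 01010001100); offset now 33 = byte 4 bit 1; 7 bits remain

Answer: value=725 offset=10
value=7 offset=17
value=8 offset=22
value=652 offset=33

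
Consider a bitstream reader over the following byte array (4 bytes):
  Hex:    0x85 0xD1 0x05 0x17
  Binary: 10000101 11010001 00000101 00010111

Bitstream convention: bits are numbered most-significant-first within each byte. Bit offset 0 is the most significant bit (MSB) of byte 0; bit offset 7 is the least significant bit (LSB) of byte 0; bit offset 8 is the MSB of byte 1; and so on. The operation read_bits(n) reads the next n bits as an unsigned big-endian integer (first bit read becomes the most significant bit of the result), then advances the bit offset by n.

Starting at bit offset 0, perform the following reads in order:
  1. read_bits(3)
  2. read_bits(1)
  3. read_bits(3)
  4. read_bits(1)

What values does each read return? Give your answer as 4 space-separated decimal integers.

Read 1: bits[0:3] width=3 -> value=4 (bin 100); offset now 3 = byte 0 bit 3; 29 bits remain
Read 2: bits[3:4] width=1 -> value=0 (bin 0); offset now 4 = byte 0 bit 4; 28 bits remain
Read 3: bits[4:7] width=3 -> value=2 (bin 010); offset now 7 = byte 0 bit 7; 25 bits remain
Read 4: bits[7:8] width=1 -> value=1 (bin 1); offset now 8 = byte 1 bit 0; 24 bits remain

Answer: 4 0 2 1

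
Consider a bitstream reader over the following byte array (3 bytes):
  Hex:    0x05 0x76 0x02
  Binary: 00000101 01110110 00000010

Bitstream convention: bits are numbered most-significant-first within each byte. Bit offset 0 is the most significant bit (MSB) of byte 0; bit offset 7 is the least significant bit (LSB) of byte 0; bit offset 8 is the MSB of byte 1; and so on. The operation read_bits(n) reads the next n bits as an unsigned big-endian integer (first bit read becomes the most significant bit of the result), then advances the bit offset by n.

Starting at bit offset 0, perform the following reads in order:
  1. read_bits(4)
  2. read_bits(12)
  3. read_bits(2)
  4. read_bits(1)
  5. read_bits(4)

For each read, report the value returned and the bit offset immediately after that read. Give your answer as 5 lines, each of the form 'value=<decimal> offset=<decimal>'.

Answer: value=0 offset=4
value=1398 offset=16
value=0 offset=18
value=0 offset=19
value=1 offset=23

Derivation:
Read 1: bits[0:4] width=4 -> value=0 (bin 0000); offset now 4 = byte 0 bit 4; 20 bits remain
Read 2: bits[4:16] width=12 -> value=1398 (bin 010101110110); offset now 16 = byte 2 bit 0; 8 bits remain
Read 3: bits[16:18] width=2 -> value=0 (bin 00); offset now 18 = byte 2 bit 2; 6 bits remain
Read 4: bits[18:19] width=1 -> value=0 (bin 0); offset now 19 = byte 2 bit 3; 5 bits remain
Read 5: bits[19:23] width=4 -> value=1 (bin 0001); offset now 23 = byte 2 bit 7; 1 bits remain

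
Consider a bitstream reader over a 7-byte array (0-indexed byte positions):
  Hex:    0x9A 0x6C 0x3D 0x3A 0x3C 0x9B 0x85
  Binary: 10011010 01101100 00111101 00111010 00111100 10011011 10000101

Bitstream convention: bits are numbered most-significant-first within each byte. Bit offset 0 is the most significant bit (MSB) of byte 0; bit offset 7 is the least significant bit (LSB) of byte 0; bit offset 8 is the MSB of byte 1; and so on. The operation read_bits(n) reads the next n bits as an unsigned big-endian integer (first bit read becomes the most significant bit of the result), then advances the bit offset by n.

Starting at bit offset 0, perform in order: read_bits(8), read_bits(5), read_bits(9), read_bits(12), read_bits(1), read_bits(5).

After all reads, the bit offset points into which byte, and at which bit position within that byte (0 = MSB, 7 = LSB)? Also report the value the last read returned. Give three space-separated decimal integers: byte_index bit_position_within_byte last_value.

Answer: 5 0 28

Derivation:
Read 1: bits[0:8] width=8 -> value=154 (bin 10011010); offset now 8 = byte 1 bit 0; 48 bits remain
Read 2: bits[8:13] width=5 -> value=13 (bin 01101); offset now 13 = byte 1 bit 5; 43 bits remain
Read 3: bits[13:22] width=9 -> value=271 (bin 100001111); offset now 22 = byte 2 bit 6; 34 bits remain
Read 4: bits[22:34] width=12 -> value=1256 (bin 010011101000); offset now 34 = byte 4 bit 2; 22 bits remain
Read 5: bits[34:35] width=1 -> value=1 (bin 1); offset now 35 = byte 4 bit 3; 21 bits remain
Read 6: bits[35:40] width=5 -> value=28 (bin 11100); offset now 40 = byte 5 bit 0; 16 bits remain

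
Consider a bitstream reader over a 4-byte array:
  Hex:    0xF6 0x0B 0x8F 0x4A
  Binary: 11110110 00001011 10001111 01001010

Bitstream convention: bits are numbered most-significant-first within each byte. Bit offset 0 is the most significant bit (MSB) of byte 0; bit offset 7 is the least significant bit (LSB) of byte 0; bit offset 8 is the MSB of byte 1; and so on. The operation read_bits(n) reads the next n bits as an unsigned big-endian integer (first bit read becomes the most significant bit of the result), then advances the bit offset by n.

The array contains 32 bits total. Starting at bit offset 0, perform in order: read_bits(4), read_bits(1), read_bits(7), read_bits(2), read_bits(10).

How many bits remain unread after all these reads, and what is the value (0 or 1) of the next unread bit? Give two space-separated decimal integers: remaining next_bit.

Read 1: bits[0:4] width=4 -> value=15 (bin 1111); offset now 4 = byte 0 bit 4; 28 bits remain
Read 2: bits[4:5] width=1 -> value=0 (bin 0); offset now 5 = byte 0 bit 5; 27 bits remain
Read 3: bits[5:12] width=7 -> value=96 (bin 1100000); offset now 12 = byte 1 bit 4; 20 bits remain
Read 4: bits[12:14] width=2 -> value=2 (bin 10); offset now 14 = byte 1 bit 6; 18 bits remain
Read 5: bits[14:24] width=10 -> value=911 (bin 1110001111); offset now 24 = byte 3 bit 0; 8 bits remain

Answer: 8 0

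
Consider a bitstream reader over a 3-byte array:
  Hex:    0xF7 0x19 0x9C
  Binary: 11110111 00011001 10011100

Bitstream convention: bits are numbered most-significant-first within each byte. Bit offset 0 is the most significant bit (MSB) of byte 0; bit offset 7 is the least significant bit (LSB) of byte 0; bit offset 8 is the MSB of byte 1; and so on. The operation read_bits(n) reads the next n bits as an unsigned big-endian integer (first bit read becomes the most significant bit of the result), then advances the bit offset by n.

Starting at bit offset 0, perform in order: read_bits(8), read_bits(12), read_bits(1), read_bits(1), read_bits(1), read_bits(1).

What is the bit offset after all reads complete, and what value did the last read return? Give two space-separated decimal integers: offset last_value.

Read 1: bits[0:8] width=8 -> value=247 (bin 11110111); offset now 8 = byte 1 bit 0; 16 bits remain
Read 2: bits[8:20] width=12 -> value=409 (bin 000110011001); offset now 20 = byte 2 bit 4; 4 bits remain
Read 3: bits[20:21] width=1 -> value=1 (bin 1); offset now 21 = byte 2 bit 5; 3 bits remain
Read 4: bits[21:22] width=1 -> value=1 (bin 1); offset now 22 = byte 2 bit 6; 2 bits remain
Read 5: bits[22:23] width=1 -> value=0 (bin 0); offset now 23 = byte 2 bit 7; 1 bits remain
Read 6: bits[23:24] width=1 -> value=0 (bin 0); offset now 24 = byte 3 bit 0; 0 bits remain

Answer: 24 0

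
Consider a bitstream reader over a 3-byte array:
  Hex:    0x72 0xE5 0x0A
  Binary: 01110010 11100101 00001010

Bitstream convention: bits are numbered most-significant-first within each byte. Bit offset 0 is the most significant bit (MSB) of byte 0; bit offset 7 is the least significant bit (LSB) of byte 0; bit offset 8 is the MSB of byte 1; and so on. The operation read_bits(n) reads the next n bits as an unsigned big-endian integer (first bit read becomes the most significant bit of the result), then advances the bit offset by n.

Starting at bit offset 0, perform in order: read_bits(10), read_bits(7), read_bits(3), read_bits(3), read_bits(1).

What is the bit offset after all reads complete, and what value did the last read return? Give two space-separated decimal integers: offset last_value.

Answer: 24 0

Derivation:
Read 1: bits[0:10] width=10 -> value=459 (bin 0111001011); offset now 10 = byte 1 bit 2; 14 bits remain
Read 2: bits[10:17] width=7 -> value=74 (bin 1001010); offset now 17 = byte 2 bit 1; 7 bits remain
Read 3: bits[17:20] width=3 -> value=0 (bin 000); offset now 20 = byte 2 bit 4; 4 bits remain
Read 4: bits[20:23] width=3 -> value=5 (bin 101); offset now 23 = byte 2 bit 7; 1 bits remain
Read 5: bits[23:24] width=1 -> value=0 (bin 0); offset now 24 = byte 3 bit 0; 0 bits remain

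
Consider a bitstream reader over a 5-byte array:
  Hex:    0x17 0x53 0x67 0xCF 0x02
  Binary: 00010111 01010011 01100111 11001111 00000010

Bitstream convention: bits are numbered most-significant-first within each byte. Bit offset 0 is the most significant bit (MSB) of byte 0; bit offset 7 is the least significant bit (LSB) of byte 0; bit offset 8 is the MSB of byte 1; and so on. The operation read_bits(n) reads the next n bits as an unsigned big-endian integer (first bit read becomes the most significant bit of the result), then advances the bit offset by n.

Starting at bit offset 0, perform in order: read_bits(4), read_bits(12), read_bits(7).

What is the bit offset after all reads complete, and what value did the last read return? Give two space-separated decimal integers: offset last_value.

Read 1: bits[0:4] width=4 -> value=1 (bin 0001); offset now 4 = byte 0 bit 4; 36 bits remain
Read 2: bits[4:16] width=12 -> value=1875 (bin 011101010011); offset now 16 = byte 2 bit 0; 24 bits remain
Read 3: bits[16:23] width=7 -> value=51 (bin 0110011); offset now 23 = byte 2 bit 7; 17 bits remain

Answer: 23 51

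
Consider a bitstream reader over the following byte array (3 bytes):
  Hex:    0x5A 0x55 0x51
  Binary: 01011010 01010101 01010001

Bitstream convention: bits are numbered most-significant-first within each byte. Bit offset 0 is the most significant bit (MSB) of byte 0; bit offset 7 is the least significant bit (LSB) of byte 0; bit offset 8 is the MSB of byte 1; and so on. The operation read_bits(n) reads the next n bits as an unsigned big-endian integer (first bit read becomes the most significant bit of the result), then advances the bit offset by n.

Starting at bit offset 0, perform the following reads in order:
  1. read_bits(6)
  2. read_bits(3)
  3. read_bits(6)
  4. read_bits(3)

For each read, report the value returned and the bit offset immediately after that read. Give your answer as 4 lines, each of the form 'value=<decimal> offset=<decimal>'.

Answer: value=22 offset=6
value=4 offset=9
value=42 offset=15
value=5 offset=18

Derivation:
Read 1: bits[0:6] width=6 -> value=22 (bin 010110); offset now 6 = byte 0 bit 6; 18 bits remain
Read 2: bits[6:9] width=3 -> value=4 (bin 100); offset now 9 = byte 1 bit 1; 15 bits remain
Read 3: bits[9:15] width=6 -> value=42 (bin 101010); offset now 15 = byte 1 bit 7; 9 bits remain
Read 4: bits[15:18] width=3 -> value=5 (bin 101); offset now 18 = byte 2 bit 2; 6 bits remain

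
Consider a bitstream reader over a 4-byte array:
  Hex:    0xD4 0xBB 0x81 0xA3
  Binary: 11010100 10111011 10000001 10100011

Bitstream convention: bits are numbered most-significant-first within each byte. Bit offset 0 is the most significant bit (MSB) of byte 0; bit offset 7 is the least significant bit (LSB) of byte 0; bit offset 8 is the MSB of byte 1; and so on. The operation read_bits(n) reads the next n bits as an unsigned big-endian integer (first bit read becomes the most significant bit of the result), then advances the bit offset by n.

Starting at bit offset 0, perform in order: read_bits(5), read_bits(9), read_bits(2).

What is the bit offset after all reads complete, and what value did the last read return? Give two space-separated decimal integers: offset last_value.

Answer: 16 3

Derivation:
Read 1: bits[0:5] width=5 -> value=26 (bin 11010); offset now 5 = byte 0 bit 5; 27 bits remain
Read 2: bits[5:14] width=9 -> value=302 (bin 100101110); offset now 14 = byte 1 bit 6; 18 bits remain
Read 3: bits[14:16] width=2 -> value=3 (bin 11); offset now 16 = byte 2 bit 0; 16 bits remain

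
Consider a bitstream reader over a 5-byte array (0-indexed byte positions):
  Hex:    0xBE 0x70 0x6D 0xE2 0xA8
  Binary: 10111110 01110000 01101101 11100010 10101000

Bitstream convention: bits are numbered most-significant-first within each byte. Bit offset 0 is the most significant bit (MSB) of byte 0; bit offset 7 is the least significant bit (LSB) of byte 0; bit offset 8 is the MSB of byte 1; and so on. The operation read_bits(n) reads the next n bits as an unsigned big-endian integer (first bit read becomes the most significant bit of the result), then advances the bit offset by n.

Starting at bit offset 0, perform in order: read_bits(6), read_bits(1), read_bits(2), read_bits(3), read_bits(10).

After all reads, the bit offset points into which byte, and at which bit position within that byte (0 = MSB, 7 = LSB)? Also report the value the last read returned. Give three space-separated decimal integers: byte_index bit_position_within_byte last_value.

Read 1: bits[0:6] width=6 -> value=47 (bin 101111); offset now 6 = byte 0 bit 6; 34 bits remain
Read 2: bits[6:7] width=1 -> value=1 (bin 1); offset now 7 = byte 0 bit 7; 33 bits remain
Read 3: bits[7:9] width=2 -> value=0 (bin 00); offset now 9 = byte 1 bit 1; 31 bits remain
Read 4: bits[9:12] width=3 -> value=7 (bin 111); offset now 12 = byte 1 bit 4; 28 bits remain
Read 5: bits[12:22] width=10 -> value=27 (bin 0000011011); offset now 22 = byte 2 bit 6; 18 bits remain

Answer: 2 6 27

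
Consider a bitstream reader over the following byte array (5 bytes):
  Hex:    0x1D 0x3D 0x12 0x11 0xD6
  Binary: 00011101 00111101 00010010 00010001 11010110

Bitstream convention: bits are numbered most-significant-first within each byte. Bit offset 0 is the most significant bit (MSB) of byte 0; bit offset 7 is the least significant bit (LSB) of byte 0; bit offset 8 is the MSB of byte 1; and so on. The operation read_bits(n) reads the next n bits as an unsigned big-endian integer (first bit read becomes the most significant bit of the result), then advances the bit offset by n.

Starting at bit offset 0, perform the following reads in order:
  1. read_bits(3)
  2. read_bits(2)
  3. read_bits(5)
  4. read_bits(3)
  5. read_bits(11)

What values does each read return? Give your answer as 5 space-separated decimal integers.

Answer: 0 3 20 7 1298

Derivation:
Read 1: bits[0:3] width=3 -> value=0 (bin 000); offset now 3 = byte 0 bit 3; 37 bits remain
Read 2: bits[3:5] width=2 -> value=3 (bin 11); offset now 5 = byte 0 bit 5; 35 bits remain
Read 3: bits[5:10] width=5 -> value=20 (bin 10100); offset now 10 = byte 1 bit 2; 30 bits remain
Read 4: bits[10:13] width=3 -> value=7 (bin 111); offset now 13 = byte 1 bit 5; 27 bits remain
Read 5: bits[13:24] width=11 -> value=1298 (bin 10100010010); offset now 24 = byte 3 bit 0; 16 bits remain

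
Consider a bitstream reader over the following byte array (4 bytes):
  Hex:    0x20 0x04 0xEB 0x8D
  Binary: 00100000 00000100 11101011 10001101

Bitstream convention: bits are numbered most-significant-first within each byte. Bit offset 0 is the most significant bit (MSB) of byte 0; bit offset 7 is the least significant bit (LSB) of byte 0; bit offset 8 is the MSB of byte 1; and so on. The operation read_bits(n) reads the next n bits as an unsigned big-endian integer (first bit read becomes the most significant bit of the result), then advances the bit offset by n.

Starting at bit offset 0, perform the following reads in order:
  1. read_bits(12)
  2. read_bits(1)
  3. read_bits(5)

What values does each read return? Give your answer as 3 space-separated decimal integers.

Answer: 512 0 19

Derivation:
Read 1: bits[0:12] width=12 -> value=512 (bin 001000000000); offset now 12 = byte 1 bit 4; 20 bits remain
Read 2: bits[12:13] width=1 -> value=0 (bin 0); offset now 13 = byte 1 bit 5; 19 bits remain
Read 3: bits[13:18] width=5 -> value=19 (bin 10011); offset now 18 = byte 2 bit 2; 14 bits remain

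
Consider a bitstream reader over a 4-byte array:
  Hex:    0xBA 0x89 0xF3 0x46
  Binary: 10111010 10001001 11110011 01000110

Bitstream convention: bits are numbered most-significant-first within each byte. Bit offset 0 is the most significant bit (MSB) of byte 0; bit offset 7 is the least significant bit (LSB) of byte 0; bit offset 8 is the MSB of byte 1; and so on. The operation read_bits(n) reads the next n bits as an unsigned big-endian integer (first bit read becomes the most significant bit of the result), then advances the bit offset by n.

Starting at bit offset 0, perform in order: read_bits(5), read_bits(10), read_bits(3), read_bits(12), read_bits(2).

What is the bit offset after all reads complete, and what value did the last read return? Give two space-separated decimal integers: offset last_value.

Answer: 32 2

Derivation:
Read 1: bits[0:5] width=5 -> value=23 (bin 10111); offset now 5 = byte 0 bit 5; 27 bits remain
Read 2: bits[5:15] width=10 -> value=324 (bin 0101000100); offset now 15 = byte 1 bit 7; 17 bits remain
Read 3: bits[15:18] width=3 -> value=7 (bin 111); offset now 18 = byte 2 bit 2; 14 bits remain
Read 4: bits[18:30] width=12 -> value=3281 (bin 110011010001); offset now 30 = byte 3 bit 6; 2 bits remain
Read 5: bits[30:32] width=2 -> value=2 (bin 10); offset now 32 = byte 4 bit 0; 0 bits remain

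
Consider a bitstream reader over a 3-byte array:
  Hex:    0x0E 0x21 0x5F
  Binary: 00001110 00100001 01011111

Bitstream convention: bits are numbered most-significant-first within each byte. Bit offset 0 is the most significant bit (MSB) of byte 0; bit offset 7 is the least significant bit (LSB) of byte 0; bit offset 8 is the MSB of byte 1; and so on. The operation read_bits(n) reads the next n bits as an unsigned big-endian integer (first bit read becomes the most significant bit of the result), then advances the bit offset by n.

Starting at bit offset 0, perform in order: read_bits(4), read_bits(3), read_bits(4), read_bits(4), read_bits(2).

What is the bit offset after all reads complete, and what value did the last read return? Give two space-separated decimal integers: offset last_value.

Answer: 17 2

Derivation:
Read 1: bits[0:4] width=4 -> value=0 (bin 0000); offset now 4 = byte 0 bit 4; 20 bits remain
Read 2: bits[4:7] width=3 -> value=7 (bin 111); offset now 7 = byte 0 bit 7; 17 bits remain
Read 3: bits[7:11] width=4 -> value=1 (bin 0001); offset now 11 = byte 1 bit 3; 13 bits remain
Read 4: bits[11:15] width=4 -> value=0 (bin 0000); offset now 15 = byte 1 bit 7; 9 bits remain
Read 5: bits[15:17] width=2 -> value=2 (bin 10); offset now 17 = byte 2 bit 1; 7 bits remain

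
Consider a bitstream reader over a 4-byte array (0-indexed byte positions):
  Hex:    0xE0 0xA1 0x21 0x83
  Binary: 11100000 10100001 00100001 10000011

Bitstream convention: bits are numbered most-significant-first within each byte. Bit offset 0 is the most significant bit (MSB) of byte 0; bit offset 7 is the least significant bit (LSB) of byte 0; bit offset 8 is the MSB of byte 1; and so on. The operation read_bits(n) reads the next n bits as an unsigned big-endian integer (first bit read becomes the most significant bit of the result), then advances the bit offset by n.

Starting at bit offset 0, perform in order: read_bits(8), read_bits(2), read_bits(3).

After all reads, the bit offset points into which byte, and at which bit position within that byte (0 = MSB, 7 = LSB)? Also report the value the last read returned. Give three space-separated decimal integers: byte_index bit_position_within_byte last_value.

Read 1: bits[0:8] width=8 -> value=224 (bin 11100000); offset now 8 = byte 1 bit 0; 24 bits remain
Read 2: bits[8:10] width=2 -> value=2 (bin 10); offset now 10 = byte 1 bit 2; 22 bits remain
Read 3: bits[10:13] width=3 -> value=4 (bin 100); offset now 13 = byte 1 bit 5; 19 bits remain

Answer: 1 5 4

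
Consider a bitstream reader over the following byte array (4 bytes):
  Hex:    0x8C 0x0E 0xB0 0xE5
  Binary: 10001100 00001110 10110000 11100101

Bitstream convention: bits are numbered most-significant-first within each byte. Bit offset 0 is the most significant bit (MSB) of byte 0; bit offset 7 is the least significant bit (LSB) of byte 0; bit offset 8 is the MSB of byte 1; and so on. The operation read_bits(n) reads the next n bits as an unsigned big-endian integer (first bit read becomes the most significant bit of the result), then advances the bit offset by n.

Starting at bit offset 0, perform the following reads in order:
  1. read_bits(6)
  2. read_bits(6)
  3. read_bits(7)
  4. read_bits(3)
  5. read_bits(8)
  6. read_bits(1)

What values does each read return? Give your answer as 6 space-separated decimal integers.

Answer: 35 0 117 4 57 0

Derivation:
Read 1: bits[0:6] width=6 -> value=35 (bin 100011); offset now 6 = byte 0 bit 6; 26 bits remain
Read 2: bits[6:12] width=6 -> value=0 (bin 000000); offset now 12 = byte 1 bit 4; 20 bits remain
Read 3: bits[12:19] width=7 -> value=117 (bin 1110101); offset now 19 = byte 2 bit 3; 13 bits remain
Read 4: bits[19:22] width=3 -> value=4 (bin 100); offset now 22 = byte 2 bit 6; 10 bits remain
Read 5: bits[22:30] width=8 -> value=57 (bin 00111001); offset now 30 = byte 3 bit 6; 2 bits remain
Read 6: bits[30:31] width=1 -> value=0 (bin 0); offset now 31 = byte 3 bit 7; 1 bits remain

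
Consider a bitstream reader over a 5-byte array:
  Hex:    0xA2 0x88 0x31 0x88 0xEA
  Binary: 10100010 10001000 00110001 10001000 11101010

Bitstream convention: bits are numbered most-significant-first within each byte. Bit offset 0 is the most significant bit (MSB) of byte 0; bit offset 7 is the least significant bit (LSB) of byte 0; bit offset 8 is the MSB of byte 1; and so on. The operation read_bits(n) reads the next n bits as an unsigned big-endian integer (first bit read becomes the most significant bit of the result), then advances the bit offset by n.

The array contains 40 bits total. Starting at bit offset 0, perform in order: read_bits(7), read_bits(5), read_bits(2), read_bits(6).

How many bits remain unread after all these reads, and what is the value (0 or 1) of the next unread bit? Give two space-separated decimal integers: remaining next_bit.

Answer: 20 0

Derivation:
Read 1: bits[0:7] width=7 -> value=81 (bin 1010001); offset now 7 = byte 0 bit 7; 33 bits remain
Read 2: bits[7:12] width=5 -> value=8 (bin 01000); offset now 12 = byte 1 bit 4; 28 bits remain
Read 3: bits[12:14] width=2 -> value=2 (bin 10); offset now 14 = byte 1 bit 6; 26 bits remain
Read 4: bits[14:20] width=6 -> value=3 (bin 000011); offset now 20 = byte 2 bit 4; 20 bits remain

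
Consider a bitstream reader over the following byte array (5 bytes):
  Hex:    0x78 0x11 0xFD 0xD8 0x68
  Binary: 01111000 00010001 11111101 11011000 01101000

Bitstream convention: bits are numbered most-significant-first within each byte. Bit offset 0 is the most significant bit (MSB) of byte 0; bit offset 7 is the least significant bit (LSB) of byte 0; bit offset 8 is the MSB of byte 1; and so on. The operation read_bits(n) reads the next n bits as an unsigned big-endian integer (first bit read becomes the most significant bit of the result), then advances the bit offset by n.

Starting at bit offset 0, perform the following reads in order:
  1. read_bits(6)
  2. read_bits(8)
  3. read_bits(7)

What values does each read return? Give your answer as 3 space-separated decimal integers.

Read 1: bits[0:6] width=6 -> value=30 (bin 011110); offset now 6 = byte 0 bit 6; 34 bits remain
Read 2: bits[6:14] width=8 -> value=4 (bin 00000100); offset now 14 = byte 1 bit 6; 26 bits remain
Read 3: bits[14:21] width=7 -> value=63 (bin 0111111); offset now 21 = byte 2 bit 5; 19 bits remain

Answer: 30 4 63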